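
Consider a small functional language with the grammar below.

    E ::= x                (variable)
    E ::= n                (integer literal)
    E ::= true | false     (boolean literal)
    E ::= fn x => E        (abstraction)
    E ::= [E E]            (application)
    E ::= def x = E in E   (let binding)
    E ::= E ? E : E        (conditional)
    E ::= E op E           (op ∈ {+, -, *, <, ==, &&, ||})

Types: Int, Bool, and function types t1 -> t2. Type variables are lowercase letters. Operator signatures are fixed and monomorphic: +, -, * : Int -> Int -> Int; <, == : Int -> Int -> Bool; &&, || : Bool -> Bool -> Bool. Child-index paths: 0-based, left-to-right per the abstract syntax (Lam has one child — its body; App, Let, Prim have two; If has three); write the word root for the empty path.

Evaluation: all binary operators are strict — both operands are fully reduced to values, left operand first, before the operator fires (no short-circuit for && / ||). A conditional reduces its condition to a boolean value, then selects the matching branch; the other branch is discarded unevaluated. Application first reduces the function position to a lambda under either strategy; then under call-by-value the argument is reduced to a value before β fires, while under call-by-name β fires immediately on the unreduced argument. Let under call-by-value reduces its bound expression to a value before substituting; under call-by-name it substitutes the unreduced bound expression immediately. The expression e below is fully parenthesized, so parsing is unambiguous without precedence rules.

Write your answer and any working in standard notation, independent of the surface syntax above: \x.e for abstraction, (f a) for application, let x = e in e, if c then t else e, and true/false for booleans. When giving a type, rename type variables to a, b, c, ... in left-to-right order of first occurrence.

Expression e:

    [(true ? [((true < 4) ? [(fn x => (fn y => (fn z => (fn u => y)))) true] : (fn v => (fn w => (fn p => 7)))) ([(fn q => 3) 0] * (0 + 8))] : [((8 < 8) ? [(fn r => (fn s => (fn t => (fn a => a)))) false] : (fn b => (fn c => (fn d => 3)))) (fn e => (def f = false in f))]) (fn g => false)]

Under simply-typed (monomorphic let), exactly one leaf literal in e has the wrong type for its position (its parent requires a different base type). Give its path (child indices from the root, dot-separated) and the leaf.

Answer: 0.1.0.0.0 : true

Trace:
  unify Bool ~ Bool
  unify Bool ~ Int
  FAIL: mismatch Bool ~ Int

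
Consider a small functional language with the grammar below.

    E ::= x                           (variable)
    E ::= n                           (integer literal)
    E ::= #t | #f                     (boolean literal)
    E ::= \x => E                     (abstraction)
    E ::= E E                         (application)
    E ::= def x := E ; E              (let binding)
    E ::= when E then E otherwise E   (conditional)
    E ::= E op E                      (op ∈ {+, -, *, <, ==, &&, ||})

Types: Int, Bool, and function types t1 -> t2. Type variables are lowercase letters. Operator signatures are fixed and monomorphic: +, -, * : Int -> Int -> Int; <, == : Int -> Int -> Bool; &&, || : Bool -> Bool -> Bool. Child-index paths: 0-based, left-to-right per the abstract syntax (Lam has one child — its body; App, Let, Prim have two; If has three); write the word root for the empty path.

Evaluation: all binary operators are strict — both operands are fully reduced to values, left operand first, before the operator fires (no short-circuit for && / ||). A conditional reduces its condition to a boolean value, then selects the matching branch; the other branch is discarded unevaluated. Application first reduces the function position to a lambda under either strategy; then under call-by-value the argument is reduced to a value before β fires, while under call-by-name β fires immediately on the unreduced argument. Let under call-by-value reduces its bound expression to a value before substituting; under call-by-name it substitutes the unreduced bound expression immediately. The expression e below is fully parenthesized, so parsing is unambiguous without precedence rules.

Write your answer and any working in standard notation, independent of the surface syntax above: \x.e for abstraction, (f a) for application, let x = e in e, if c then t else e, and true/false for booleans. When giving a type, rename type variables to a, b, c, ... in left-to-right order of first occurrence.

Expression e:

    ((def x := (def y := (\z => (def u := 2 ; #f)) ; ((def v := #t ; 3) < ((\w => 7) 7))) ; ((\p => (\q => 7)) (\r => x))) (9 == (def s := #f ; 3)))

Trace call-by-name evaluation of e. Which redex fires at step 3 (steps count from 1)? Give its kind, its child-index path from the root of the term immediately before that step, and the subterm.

Trace:
step 0: ((let x = (let y = (\z.(let u = 2 in false)) in ((let v = true in 3) < ((\w.7) 7))) in ((\p.(\q.7)) (\r.x))) (9 == (let s = false in 3)))
step 1: [let@0] (((\p.(\q.7)) (\r.(let y = (\z.(let u = 2 in false)) in ((let v = true in 3) < ((\w.7) 7))))) (9 == (let s = false in 3)))
step 2: [beta@0] ((\q.7) (9 == (let s = false in 3)))
step 3: [beta@root] 7

Answer: beta at root : ((\q.7) (9 == (let s = false in 3)))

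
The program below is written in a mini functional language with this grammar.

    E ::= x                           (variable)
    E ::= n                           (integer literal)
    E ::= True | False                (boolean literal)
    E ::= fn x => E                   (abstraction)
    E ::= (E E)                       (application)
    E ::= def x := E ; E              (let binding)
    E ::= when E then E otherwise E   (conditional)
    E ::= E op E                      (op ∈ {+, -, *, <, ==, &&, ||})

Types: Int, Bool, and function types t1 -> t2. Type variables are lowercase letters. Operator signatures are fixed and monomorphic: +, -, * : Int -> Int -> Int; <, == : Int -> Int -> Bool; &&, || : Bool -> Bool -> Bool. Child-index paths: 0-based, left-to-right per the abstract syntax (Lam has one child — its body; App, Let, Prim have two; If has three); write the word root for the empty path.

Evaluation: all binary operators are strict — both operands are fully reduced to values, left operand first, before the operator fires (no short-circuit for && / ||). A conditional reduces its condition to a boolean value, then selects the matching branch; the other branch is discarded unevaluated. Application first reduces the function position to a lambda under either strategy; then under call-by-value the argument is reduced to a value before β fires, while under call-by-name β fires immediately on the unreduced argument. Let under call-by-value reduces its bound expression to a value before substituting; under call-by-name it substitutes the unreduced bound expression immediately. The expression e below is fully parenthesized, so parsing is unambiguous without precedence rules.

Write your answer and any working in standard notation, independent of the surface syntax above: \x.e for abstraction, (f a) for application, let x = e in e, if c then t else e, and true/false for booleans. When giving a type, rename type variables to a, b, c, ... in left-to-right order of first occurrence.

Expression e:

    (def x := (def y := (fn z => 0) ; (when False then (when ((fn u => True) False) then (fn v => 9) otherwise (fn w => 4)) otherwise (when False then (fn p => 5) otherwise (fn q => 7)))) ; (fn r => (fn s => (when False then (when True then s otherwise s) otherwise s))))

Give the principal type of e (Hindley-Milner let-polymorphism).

Answer: a -> b -> b

Trace:
\z._ : a -> Int
let y : forall. a -> Int
  unify Bool ~ Bool
\u._ : b -> Bool
  unify b -> Bool ~ Bool -> c
  unify b ~ Bool
  unify Bool ~ c
_ _ : Bool
  unify Bool ~ Bool
\v._ : d -> Int
\w._ : e -> Int
  unify d -> Int ~ e -> Int
  unify d ~ e
  unify Int ~ Int
  unify Bool ~ Bool
\p._ : f -> Int
\q._ : g -> Int
  unify f -> Int ~ g -> Int
  unify f ~ g
  unify Int ~ Int
  unify e -> Int ~ g -> Int
  unify e ~ g
  unify Int ~ Int
let x : forall. g -> Int
  unify Bool ~ Bool
  unify Bool ~ Bool
s : i
s : i
  unify i ~ i
s : i
  unify i ~ i
\s._ : i -> i
\r._ : h -> i -> i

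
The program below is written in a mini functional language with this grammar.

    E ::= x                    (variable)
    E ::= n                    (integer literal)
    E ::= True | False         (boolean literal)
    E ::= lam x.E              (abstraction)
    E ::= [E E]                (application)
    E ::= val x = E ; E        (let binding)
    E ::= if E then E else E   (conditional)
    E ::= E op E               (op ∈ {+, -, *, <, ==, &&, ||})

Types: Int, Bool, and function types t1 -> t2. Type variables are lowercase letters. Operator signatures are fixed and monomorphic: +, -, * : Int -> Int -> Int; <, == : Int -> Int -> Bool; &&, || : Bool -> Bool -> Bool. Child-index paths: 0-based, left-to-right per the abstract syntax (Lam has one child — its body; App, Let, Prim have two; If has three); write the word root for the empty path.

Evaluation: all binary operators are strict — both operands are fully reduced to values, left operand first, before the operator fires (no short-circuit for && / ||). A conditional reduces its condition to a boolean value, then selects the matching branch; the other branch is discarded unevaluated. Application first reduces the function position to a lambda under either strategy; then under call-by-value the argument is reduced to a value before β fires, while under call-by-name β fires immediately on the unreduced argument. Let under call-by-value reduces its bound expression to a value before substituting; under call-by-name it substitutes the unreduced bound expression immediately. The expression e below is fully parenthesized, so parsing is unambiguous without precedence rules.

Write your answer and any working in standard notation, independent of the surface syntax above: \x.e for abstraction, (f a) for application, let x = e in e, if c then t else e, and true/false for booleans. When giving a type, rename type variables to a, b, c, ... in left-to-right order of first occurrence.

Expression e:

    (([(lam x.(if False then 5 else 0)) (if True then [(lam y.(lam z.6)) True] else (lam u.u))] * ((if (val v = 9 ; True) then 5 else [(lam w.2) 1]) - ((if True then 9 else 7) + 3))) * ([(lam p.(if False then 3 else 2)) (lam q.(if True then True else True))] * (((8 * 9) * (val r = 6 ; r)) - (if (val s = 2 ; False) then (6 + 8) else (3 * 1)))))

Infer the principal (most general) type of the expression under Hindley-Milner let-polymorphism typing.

Answer: Int

Working:
  unify Bool ~ Bool
  unify Int ~ Int
\x._ : a -> Int
  unify Bool ~ Bool
\z._ : c -> Int
\y._ : b -> c -> Int
  unify b -> c -> Int ~ Bool -> d
  unify b ~ Bool
  unify c -> Int ~ d
_ _ : c -> Int
u : e
\u._ : e -> e
  unify c -> Int ~ e -> e
  unify c ~ e
  unify Int ~ e
  unify a -> Int ~ (Int -> Int) -> f
  unify a ~ Int -> Int
  unify Int ~ f
_ _ : Int
  unify Int ~ Int
let v : Int
  unify Bool ~ Bool
\w._ : g -> Int
  unify g -> Int ~ Int -> h
  unify g ~ Int
  unify Int ~ h
_ _ : Int
  unify Int ~ Int
  unify Int ~ Int
  unify Bool ~ Bool
  unify Int ~ Int
  unify Int ~ Int
  unify Int ~ Int
  unify Int ~ Int
  unify Int ~ Int
  unify Int ~ Int
  unify Bool ~ Bool
  unify Int ~ Int
\p._ : i -> Int
  unify Bool ~ Bool
  unify Bool ~ Bool
\q._ : j -> Bool
  unify i -> Int ~ (j -> Bool) -> k
  unify i ~ j -> Bool
  unify Int ~ k
_ _ : Int
  unify Int ~ Int
  unify Int ~ Int
  unify Int ~ Int
  unify Int ~ Int
let r : Int
r : Int
  unify Int ~ Int
  unify Int ~ Int
let s : Int
  unify Bool ~ Bool
  unify Int ~ Int
  unify Int ~ Int
  unify Int ~ Int
  unify Int ~ Int
  unify Int ~ Int
  unify Int ~ Int
  unify Int ~ Int
  unify Int ~ Int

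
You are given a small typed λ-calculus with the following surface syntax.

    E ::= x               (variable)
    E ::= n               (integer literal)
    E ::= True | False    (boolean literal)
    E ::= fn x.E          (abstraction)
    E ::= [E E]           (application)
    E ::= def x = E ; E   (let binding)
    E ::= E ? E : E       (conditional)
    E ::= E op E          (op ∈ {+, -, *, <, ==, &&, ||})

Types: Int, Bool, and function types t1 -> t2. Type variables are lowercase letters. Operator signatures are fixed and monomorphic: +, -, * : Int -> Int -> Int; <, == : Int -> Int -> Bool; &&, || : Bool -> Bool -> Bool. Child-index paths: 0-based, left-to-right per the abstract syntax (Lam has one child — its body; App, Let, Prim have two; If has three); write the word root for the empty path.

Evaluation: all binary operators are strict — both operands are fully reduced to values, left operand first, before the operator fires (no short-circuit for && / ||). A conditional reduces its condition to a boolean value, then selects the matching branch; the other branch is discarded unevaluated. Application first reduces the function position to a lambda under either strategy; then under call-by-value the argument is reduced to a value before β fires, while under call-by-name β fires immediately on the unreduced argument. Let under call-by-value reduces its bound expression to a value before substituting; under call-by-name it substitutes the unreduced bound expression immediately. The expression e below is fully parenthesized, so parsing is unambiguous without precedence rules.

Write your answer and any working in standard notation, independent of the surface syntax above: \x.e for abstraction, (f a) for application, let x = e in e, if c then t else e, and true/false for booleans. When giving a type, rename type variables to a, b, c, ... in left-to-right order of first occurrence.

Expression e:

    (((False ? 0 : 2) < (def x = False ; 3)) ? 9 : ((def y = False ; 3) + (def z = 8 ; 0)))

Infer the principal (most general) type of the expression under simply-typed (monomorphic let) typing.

Working:
  unify Bool ~ Bool
  unify Int ~ Int
  unify Int ~ Int
let x : Bool
  unify Int ~ Int
  unify Bool ~ Bool
let y : Bool
  unify Int ~ Int
let z : Int
  unify Int ~ Int
  unify Int ~ Int

Answer: Int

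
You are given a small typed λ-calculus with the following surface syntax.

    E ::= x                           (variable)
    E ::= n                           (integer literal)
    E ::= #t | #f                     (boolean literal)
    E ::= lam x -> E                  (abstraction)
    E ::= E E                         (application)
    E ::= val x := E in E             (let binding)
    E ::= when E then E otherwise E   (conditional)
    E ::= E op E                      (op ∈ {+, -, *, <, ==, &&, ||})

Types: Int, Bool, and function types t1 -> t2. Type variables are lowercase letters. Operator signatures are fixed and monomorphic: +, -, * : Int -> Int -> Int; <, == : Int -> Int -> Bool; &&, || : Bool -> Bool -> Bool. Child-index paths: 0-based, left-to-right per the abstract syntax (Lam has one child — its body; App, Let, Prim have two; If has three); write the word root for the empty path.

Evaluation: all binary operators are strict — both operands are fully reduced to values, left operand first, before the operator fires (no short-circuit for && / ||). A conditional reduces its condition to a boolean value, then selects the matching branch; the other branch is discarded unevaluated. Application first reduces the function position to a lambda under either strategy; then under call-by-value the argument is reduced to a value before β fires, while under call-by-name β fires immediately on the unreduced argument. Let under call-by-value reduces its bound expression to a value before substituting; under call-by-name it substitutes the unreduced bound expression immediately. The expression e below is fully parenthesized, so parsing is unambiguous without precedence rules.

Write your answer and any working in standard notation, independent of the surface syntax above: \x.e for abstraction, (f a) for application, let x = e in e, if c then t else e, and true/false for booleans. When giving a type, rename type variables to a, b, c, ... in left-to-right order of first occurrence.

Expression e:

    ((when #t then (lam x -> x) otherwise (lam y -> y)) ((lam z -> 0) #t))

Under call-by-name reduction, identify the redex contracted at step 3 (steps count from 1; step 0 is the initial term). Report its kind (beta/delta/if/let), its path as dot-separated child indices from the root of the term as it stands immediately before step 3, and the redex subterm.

Trace:
step 0: ((if true then (\x.x) else (\y.y)) ((\z.0) true))
step 1: [if@0] ((\x.x) ((\z.0) true))
step 2: [beta@root] ((\z.0) true)
step 3: [beta@root] 0

Answer: beta at root : ((\z.0) true)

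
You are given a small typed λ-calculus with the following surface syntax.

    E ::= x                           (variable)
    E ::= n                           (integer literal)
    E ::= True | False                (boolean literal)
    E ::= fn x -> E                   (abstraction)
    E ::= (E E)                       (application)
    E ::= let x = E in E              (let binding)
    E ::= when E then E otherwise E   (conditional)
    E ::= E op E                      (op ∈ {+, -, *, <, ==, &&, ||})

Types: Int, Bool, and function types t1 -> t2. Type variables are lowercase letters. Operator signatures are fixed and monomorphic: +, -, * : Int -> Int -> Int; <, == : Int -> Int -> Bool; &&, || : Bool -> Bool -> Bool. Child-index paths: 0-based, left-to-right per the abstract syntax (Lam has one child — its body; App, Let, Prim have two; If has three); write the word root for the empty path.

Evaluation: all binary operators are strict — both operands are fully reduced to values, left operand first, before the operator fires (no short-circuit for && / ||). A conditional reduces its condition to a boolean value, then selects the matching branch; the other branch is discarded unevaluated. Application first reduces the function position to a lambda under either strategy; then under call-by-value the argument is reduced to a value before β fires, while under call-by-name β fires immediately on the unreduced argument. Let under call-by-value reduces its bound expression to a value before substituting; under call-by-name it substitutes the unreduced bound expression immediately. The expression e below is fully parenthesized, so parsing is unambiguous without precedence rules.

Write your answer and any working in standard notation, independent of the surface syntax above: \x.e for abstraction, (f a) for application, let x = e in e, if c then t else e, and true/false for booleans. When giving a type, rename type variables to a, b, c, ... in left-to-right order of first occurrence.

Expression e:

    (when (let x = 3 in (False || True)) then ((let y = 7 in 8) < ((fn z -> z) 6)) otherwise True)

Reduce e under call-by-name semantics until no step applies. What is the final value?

Derivation:
step 0: (if (let x = 3 in (false || true)) then ((let y = 7 in 8) < ((\z.z) 6)) else true)
step 1: [let@0] (if (false || true) then ((let y = 7 in 8) < ((\z.z) 6)) else true)
step 2: [delta@0] (if true then ((let y = 7 in 8) < ((\z.z) 6)) else true)
step 3: [if@root] ((let y = 7 in 8) < ((\z.z) 6))
step 4: [let@0] (8 < ((\z.z) 6))
step 5: [beta@1] (8 < 6)
step 6: [delta@root] false

Answer: false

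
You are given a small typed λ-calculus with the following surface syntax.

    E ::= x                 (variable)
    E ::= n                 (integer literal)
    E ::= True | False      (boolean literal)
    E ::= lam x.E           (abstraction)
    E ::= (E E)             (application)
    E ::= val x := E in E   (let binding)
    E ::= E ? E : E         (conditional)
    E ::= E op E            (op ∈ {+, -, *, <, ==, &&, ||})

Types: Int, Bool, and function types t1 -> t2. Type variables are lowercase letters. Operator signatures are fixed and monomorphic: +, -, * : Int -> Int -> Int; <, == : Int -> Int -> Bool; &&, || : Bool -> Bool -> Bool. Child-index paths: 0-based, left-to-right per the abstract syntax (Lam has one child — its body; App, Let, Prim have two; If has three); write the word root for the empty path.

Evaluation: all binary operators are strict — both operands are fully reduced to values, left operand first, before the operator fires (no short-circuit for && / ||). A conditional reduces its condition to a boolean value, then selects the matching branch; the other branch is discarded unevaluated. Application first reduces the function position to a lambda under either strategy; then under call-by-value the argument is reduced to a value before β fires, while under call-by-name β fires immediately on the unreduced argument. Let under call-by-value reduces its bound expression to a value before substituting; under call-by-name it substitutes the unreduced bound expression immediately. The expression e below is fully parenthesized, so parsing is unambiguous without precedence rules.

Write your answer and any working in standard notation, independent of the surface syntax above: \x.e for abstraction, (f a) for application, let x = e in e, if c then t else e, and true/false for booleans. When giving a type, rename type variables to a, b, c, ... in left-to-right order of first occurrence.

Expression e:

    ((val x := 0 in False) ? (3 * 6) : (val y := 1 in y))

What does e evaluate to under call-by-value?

Working:
step 0: (if (let x = 0 in false) then (3 * 6) else (let y = 1 in y))
step 1: [let@0] (if false then (3 * 6) else (let y = 1 in y))
step 2: [if@root] (let y = 1 in y)
step 3: [let@root] 1

Answer: 1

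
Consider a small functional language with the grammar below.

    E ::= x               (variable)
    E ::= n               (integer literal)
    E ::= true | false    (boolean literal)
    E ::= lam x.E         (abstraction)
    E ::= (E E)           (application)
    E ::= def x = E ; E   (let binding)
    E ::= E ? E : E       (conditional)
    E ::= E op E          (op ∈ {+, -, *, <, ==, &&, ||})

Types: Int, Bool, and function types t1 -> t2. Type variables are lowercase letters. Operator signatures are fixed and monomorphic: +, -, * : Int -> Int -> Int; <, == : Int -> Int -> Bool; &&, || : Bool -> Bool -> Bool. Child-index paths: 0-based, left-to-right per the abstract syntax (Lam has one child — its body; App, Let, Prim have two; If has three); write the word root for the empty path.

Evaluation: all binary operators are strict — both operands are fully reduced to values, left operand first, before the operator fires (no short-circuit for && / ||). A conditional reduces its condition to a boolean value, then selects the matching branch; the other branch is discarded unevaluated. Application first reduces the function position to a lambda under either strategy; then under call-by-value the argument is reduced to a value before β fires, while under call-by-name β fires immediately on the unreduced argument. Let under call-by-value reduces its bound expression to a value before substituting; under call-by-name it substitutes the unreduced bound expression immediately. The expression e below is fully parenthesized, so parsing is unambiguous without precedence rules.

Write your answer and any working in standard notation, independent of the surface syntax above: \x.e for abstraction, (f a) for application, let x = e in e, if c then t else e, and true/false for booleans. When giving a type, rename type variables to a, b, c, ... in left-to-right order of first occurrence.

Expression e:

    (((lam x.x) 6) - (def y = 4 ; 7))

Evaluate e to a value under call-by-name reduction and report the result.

Derivation:
step 0: (((\x.x) 6) - (let y = 4 in 7))
step 1: [beta@0] (6 - (let y = 4 in 7))
step 2: [let@1] (6 - 7)
step 3: [delta@root] -1

Answer: -1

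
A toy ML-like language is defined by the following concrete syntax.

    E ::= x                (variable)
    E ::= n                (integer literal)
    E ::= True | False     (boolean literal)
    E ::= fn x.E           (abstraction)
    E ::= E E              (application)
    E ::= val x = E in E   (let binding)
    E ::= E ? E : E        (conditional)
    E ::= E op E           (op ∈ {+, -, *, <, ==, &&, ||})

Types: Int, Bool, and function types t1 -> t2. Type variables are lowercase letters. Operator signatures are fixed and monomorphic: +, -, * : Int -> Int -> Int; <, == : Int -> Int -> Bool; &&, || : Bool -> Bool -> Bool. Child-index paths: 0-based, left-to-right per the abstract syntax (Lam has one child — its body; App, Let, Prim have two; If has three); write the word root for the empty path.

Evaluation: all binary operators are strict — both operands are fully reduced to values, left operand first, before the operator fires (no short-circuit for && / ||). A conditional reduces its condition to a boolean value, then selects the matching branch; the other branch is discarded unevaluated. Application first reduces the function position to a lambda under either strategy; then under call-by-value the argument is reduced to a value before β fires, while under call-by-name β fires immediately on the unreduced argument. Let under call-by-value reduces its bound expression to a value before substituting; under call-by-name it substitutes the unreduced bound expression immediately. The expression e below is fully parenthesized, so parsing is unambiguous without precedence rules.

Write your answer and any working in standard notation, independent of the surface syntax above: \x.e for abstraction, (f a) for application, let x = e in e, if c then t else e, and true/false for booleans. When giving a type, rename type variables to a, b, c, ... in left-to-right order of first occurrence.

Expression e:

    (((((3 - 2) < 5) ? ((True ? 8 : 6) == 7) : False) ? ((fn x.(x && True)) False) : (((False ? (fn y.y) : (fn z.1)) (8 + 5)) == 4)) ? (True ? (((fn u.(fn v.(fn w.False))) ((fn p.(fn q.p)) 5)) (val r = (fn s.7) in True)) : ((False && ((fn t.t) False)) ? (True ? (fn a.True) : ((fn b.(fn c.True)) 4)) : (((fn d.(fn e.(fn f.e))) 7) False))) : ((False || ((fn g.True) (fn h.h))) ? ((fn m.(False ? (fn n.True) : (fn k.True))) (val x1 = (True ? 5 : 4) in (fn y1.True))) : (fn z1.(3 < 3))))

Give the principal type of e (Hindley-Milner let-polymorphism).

Answer: a -> Bool

Derivation:
  unify Int ~ Int
  unify Int ~ Int
  unify Int ~ Int
  unify Int ~ Int
  unify Bool ~ Bool
  unify Bool ~ Bool
  unify Int ~ Int
  unify Int ~ Int
  unify Int ~ Int
  unify Bool ~ Bool
  unify Bool ~ Bool
x : a
  unify a ~ Bool
  unify Bool ~ Bool
\x._ : Bool -> Bool
  unify Bool -> Bool ~ Bool -> b
  unify Bool ~ Bool
  unify Bool ~ b
_ _ : Bool
  unify Bool ~ Bool
y : c
\y._ : c -> c
\z._ : d -> Int
  unify c -> c ~ d -> Int
  unify c ~ d
  unify d ~ Int
  unify Int ~ Int
  unify Int ~ Int
  unify Int -> Int ~ Int -> e
  unify Int ~ Int
  unify Int ~ e
_ _ : Int
  unify Int ~ Int
  unify Int ~ Int
  unify Bool ~ Bool
  unify Bool ~ Bool
  unify Bool ~ Bool
\w._ : h -> Bool
\v._ : g -> h -> Bool
\u._ : f -> g -> h -> Bool
p : i
\q._ : j -> i
\p._ : i -> j -> i
  unify i -> j -> i ~ Int -> k
  unify i ~ Int
  unify j -> Int ~ k
_ _ : j -> Int
  unify f -> g -> h -> Bool ~ (j -> Int) -> l
  unify f ~ j -> Int
  unify g -> h -> Bool ~ l
_ _ : g -> h -> Bool
\s._ : m -> Int
let r : forall. m -> Int
  unify g -> h -> Bool ~ Bool -> n
  unify g ~ Bool
  unify h -> Bool ~ n
_ _ : h -> Bool
  unify Bool ~ Bool
t : o
\t._ : o -> o
  unify o -> o ~ Bool -> p
  unify o ~ Bool
  unify Bool ~ p
_ _ : Bool
  unify Bool ~ Bool
  unify Bool ~ Bool
  unify Bool ~ Bool
\a._ : q -> Bool
\c._ : s -> Bool
\b._ : r -> s -> Bool
  unify r -> s -> Bool ~ Int -> t
  unify r ~ Int
  unify s -> Bool ~ t
_ _ : s -> Bool
  unify q -> Bool ~ s -> Bool
  unify q ~ s
  unify Bool ~ Bool
e : v
\f._ : w -> v
\e._ : v -> w -> v
\d._ : u -> v -> w -> v
  unify u -> v -> w -> v ~ Int -> x
  unify u ~ Int
  unify v -> w -> v ~ x
_ _ : v -> w -> v
  unify v -> w -> v ~ Bool -> y
  unify v ~ Bool
  unify w -> Bool ~ y
_ _ : w -> Bool
  unify s -> Bool ~ w -> Bool
  unify s ~ w
  unify Bool ~ Bool
  unify h -> Bool ~ w -> Bool
  unify h ~ w
  unify Bool ~ Bool
  unify Bool ~ Bool
\g._ : z -> Bool
h : t26
\h._ : t26 -> t26
  unify z -> Bool ~ (t26 -> t26) -> t27
  unify z ~ t26 -> t26
  unify Bool ~ t27
_ _ : Bool
  unify Bool ~ Bool
  unify Bool ~ Bool
  unify Bool ~ Bool
\n._ : t29 -> Bool
\k._ : t30 -> Bool
  unify t29 -> Bool ~ t30 -> Bool
  unify t29 ~ t30
  unify Bool ~ Bool
\m._ : t28 -> t30 -> Bool
  unify Bool ~ Bool
  unify Int ~ Int
let x1 : Int
\y1._ : t31 -> Bool
  unify t28 -> t30 -> Bool ~ (t31 -> Bool) -> t32
  unify t28 ~ t31 -> Bool
  unify t30 -> Bool ~ t32
_ _ : t30 -> Bool
  unify Int ~ Int
  unify Int ~ Int
\z1._ : t33 -> Bool
  unify t30 -> Bool ~ t33 -> Bool
  unify t30 ~ t33
  unify Bool ~ Bool
  unify w -> Bool ~ t33 -> Bool
  unify w ~ t33
  unify Bool ~ Bool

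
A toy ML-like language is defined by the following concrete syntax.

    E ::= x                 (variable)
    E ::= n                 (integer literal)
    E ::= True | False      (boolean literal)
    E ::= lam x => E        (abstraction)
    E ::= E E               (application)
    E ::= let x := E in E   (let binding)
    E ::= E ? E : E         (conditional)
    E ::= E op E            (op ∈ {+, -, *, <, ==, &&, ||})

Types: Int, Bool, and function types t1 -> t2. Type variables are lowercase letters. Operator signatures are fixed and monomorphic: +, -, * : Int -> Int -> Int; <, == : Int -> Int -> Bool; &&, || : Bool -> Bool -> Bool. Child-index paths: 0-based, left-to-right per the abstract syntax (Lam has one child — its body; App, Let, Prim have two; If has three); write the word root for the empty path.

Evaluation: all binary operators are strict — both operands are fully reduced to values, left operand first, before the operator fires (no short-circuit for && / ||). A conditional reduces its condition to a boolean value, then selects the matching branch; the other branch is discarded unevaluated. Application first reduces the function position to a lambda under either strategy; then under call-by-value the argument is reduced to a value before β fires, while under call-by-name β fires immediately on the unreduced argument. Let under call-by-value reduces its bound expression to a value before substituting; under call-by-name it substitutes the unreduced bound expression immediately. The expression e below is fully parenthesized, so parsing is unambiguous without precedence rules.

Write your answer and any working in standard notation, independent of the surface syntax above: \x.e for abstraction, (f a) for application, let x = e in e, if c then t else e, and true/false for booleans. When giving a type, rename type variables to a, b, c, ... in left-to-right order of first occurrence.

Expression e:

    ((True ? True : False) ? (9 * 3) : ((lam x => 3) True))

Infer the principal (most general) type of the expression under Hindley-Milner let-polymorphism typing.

Trace:
  unify Bool ~ Bool
  unify Bool ~ Bool
  unify Bool ~ Bool
  unify Int ~ Int
  unify Int ~ Int
\x._ : a -> Int
  unify a -> Int ~ Bool -> b
  unify a ~ Bool
  unify Int ~ b
_ _ : Int
  unify Int ~ Int

Answer: Int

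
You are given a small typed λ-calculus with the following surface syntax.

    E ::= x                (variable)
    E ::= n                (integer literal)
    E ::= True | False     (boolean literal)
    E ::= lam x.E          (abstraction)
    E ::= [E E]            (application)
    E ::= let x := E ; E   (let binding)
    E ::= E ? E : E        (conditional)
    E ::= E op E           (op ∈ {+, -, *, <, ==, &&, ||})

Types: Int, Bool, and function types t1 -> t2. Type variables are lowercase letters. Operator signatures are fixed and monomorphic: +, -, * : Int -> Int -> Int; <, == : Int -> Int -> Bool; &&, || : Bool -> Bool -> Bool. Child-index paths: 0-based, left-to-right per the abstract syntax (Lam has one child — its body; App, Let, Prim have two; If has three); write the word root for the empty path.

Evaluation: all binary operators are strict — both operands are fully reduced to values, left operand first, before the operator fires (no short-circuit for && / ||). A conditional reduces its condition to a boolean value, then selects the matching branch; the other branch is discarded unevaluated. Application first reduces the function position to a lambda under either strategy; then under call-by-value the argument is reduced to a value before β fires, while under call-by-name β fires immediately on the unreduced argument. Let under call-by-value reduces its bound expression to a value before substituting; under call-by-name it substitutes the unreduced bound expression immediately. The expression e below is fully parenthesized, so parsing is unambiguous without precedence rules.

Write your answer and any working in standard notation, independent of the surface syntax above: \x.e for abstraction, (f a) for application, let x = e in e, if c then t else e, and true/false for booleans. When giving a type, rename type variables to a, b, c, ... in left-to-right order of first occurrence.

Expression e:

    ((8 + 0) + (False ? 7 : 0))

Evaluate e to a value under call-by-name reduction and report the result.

Answer: 8

Working:
step 0: ((8 + 0) + (if false then 7 else 0))
step 1: [delta@0] (8 + (if false then 7 else 0))
step 2: [if@1] (8 + 0)
step 3: [delta@root] 8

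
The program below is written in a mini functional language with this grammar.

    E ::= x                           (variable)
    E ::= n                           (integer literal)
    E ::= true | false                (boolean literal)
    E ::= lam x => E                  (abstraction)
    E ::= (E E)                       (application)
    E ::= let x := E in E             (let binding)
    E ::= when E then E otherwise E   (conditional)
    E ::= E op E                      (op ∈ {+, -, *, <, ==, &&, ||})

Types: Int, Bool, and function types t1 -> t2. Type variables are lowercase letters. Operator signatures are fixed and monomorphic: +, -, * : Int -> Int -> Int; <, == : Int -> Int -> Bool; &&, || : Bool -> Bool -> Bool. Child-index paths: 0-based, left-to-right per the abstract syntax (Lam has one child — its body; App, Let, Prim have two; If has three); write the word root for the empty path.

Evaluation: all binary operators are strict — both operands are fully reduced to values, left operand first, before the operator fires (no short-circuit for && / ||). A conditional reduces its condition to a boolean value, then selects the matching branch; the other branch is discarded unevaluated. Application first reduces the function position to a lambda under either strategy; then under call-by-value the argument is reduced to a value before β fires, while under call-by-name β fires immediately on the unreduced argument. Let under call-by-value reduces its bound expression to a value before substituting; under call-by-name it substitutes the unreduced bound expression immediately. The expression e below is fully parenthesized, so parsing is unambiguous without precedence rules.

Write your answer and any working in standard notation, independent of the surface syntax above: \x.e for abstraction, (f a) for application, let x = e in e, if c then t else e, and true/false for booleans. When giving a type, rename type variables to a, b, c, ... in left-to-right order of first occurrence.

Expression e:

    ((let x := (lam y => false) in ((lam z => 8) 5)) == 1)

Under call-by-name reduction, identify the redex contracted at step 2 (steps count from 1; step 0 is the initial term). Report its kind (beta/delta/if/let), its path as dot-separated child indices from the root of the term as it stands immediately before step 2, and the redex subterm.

Answer: beta at 0 : ((\z.8) 5)

Trace:
step 0: ((let x = (\y.false) in ((\z.8) 5)) == 1)
step 1: [let@0] (((\z.8) 5) == 1)
step 2: [beta@0] (8 == 1)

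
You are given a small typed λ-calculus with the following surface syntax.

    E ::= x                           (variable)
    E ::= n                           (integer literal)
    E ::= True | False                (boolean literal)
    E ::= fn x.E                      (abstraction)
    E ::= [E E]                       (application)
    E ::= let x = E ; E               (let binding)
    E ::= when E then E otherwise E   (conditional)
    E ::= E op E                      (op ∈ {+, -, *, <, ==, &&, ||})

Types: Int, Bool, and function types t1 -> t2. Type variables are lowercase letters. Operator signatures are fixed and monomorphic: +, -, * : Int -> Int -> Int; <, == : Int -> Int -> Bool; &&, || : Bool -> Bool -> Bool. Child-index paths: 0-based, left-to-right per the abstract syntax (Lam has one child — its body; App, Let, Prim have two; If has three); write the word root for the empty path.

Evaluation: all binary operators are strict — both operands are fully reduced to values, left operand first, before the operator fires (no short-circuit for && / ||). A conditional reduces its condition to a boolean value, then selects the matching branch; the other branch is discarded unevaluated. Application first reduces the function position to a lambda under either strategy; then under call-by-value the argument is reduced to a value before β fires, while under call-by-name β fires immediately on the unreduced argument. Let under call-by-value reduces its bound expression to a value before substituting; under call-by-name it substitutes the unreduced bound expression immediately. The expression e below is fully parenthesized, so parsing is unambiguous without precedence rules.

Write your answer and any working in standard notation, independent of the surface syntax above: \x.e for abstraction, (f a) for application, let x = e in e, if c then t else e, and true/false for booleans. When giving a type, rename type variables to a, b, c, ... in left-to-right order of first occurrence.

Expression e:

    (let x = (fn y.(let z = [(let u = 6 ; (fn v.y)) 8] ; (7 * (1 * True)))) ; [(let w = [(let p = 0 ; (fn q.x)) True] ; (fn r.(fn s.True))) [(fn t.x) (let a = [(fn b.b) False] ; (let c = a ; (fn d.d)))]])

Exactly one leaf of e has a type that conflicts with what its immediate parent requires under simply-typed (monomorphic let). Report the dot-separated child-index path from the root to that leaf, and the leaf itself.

Trace:
let u : Int
y : a
\v._ : b -> a
  unify b -> a ~ Int -> c
  unify b ~ Int
  unify a ~ c
_ _ : c
let z : c
  unify Int ~ Int
  unify Int ~ Int
  unify Bool ~ Int
  FAIL: mismatch Bool ~ Int

Answer: 0.0.1.1.1 : true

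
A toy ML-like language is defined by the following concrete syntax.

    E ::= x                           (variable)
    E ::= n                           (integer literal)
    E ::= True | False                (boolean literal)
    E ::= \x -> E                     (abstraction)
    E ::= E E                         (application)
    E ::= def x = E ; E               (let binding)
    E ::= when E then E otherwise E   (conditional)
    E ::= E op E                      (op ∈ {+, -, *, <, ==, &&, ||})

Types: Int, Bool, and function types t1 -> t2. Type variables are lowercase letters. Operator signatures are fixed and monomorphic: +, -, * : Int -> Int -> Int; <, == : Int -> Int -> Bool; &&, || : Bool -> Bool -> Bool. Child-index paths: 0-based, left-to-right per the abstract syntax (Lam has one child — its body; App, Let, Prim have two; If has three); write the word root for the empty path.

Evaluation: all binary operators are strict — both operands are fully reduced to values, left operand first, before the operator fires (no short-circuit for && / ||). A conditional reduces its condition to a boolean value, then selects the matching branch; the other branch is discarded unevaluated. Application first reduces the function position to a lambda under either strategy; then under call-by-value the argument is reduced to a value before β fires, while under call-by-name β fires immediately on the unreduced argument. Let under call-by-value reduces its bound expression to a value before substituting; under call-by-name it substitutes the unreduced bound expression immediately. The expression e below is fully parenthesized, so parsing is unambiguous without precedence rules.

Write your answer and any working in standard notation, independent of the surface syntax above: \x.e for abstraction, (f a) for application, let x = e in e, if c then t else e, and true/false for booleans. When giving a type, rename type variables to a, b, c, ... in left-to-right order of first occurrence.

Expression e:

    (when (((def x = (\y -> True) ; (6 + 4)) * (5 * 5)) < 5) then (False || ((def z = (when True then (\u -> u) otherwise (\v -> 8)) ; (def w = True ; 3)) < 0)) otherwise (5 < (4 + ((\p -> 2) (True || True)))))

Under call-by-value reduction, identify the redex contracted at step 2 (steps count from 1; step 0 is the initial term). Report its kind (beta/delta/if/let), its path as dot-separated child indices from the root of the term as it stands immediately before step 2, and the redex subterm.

Working:
step 0: (if (((let x = (\y.true) in (6 + 4)) * (5 * 5)) < 5) then (false || ((let z = (if true then (\u.u) else (\v.8)) in (let w = true in 3)) < 0)) else (5 < (4 + ((\p.2) (true || true)))))
step 1: [let@0.0.0] (if (((6 + 4) * (5 * 5)) < 5) then (false || ((let z = (if true then (\u.u) else (\v.8)) in (let w = true in 3)) < 0)) else (5 < (4 + ((\p.2) (true || true)))))
step 2: [delta@0.0.0] (if ((10 * (5 * 5)) < 5) then (false || ((let z = (if true then (\u.u) else (\v.8)) in (let w = true in 3)) < 0)) else (5 < (4 + ((\p.2) (true || true)))))

Answer: delta at 0.0.0 : (6 + 4)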